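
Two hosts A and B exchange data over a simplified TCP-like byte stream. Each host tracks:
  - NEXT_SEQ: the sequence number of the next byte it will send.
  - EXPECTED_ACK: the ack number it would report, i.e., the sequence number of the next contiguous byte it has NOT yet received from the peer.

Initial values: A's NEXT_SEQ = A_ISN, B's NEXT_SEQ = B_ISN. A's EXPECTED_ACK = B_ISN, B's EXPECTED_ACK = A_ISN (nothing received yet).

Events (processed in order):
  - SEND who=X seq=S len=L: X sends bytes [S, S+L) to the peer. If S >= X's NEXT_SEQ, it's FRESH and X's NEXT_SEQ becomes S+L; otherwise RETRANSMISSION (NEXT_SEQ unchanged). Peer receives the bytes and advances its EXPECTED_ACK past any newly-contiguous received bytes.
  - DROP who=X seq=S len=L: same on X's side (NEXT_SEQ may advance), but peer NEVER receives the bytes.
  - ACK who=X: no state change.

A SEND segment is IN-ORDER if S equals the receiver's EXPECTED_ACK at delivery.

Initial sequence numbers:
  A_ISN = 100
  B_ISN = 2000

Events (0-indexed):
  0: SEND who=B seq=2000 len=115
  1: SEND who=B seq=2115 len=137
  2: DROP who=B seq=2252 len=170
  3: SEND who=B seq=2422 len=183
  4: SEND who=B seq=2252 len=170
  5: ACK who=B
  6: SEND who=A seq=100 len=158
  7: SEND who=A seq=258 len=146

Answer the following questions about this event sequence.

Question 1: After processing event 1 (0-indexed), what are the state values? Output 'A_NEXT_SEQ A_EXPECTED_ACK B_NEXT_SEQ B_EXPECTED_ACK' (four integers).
After event 0: A_seq=100 A_ack=2115 B_seq=2115 B_ack=100
After event 1: A_seq=100 A_ack=2252 B_seq=2252 B_ack=100

100 2252 2252 100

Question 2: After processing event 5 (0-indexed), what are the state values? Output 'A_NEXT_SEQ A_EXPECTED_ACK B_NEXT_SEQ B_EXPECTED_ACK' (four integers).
After event 0: A_seq=100 A_ack=2115 B_seq=2115 B_ack=100
After event 1: A_seq=100 A_ack=2252 B_seq=2252 B_ack=100
After event 2: A_seq=100 A_ack=2252 B_seq=2422 B_ack=100
After event 3: A_seq=100 A_ack=2252 B_seq=2605 B_ack=100
After event 4: A_seq=100 A_ack=2605 B_seq=2605 B_ack=100
After event 5: A_seq=100 A_ack=2605 B_seq=2605 B_ack=100

100 2605 2605 100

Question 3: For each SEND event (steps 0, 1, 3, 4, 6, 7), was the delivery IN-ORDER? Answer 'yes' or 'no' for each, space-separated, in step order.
Step 0: SEND seq=2000 -> in-order
Step 1: SEND seq=2115 -> in-order
Step 3: SEND seq=2422 -> out-of-order
Step 4: SEND seq=2252 -> in-order
Step 6: SEND seq=100 -> in-order
Step 7: SEND seq=258 -> in-order

Answer: yes yes no yes yes yes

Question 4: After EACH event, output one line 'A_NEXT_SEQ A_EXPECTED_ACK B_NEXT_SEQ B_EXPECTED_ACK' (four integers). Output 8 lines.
100 2115 2115 100
100 2252 2252 100
100 2252 2422 100
100 2252 2605 100
100 2605 2605 100
100 2605 2605 100
258 2605 2605 258
404 2605 2605 404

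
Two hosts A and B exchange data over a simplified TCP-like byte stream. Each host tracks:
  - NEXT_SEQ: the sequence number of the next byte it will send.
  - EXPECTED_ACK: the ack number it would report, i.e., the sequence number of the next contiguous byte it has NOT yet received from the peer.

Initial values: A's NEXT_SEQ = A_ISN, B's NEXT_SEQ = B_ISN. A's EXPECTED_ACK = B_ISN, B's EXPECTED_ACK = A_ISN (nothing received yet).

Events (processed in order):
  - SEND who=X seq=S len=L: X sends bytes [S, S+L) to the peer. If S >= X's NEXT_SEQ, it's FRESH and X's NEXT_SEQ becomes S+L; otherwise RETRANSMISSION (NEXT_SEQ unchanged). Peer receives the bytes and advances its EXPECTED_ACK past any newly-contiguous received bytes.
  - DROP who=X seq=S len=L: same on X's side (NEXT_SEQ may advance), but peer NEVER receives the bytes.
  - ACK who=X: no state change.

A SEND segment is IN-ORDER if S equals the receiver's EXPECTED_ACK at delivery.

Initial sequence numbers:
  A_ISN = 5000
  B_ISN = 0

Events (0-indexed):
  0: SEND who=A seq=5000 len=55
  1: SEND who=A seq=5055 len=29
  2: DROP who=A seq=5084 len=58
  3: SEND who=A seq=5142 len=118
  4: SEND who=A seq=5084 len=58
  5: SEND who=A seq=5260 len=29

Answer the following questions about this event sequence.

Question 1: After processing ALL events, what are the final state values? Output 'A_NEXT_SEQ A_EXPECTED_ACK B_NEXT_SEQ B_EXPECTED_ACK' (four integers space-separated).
Answer: 5289 0 0 5289

Derivation:
After event 0: A_seq=5055 A_ack=0 B_seq=0 B_ack=5055
After event 1: A_seq=5084 A_ack=0 B_seq=0 B_ack=5084
After event 2: A_seq=5142 A_ack=0 B_seq=0 B_ack=5084
After event 3: A_seq=5260 A_ack=0 B_seq=0 B_ack=5084
After event 4: A_seq=5260 A_ack=0 B_seq=0 B_ack=5260
After event 5: A_seq=5289 A_ack=0 B_seq=0 B_ack=5289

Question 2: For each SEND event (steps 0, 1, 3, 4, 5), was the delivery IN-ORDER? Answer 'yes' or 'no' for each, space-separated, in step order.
Answer: yes yes no yes yes

Derivation:
Step 0: SEND seq=5000 -> in-order
Step 1: SEND seq=5055 -> in-order
Step 3: SEND seq=5142 -> out-of-order
Step 4: SEND seq=5084 -> in-order
Step 5: SEND seq=5260 -> in-order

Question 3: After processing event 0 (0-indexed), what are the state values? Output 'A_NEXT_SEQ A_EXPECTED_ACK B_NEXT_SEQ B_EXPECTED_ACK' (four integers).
After event 0: A_seq=5055 A_ack=0 B_seq=0 B_ack=5055

5055 0 0 5055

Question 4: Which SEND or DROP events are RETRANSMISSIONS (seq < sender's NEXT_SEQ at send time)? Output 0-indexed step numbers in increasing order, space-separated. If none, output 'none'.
Step 0: SEND seq=5000 -> fresh
Step 1: SEND seq=5055 -> fresh
Step 2: DROP seq=5084 -> fresh
Step 3: SEND seq=5142 -> fresh
Step 4: SEND seq=5084 -> retransmit
Step 5: SEND seq=5260 -> fresh

Answer: 4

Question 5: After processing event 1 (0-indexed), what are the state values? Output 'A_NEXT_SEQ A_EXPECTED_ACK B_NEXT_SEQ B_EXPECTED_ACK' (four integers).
After event 0: A_seq=5055 A_ack=0 B_seq=0 B_ack=5055
After event 1: A_seq=5084 A_ack=0 B_seq=0 B_ack=5084

5084 0 0 5084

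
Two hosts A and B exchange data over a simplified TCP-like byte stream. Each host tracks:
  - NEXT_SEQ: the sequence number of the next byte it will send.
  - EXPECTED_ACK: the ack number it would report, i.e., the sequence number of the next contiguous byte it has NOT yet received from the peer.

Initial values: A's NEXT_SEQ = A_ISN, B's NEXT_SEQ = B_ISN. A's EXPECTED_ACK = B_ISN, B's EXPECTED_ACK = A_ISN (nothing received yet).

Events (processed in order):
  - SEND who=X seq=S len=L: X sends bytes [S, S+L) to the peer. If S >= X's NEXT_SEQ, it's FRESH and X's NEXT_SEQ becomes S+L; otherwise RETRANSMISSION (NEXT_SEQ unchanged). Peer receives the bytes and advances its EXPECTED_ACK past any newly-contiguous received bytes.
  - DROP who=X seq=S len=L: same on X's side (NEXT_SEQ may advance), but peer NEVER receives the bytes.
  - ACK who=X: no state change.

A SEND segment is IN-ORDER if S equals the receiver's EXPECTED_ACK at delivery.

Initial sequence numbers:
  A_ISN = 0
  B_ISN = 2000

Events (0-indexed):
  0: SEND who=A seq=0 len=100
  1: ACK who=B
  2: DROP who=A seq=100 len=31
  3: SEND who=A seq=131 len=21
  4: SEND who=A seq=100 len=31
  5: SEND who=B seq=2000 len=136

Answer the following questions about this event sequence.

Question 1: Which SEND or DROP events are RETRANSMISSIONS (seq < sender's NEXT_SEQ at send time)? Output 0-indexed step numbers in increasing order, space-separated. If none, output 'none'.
Step 0: SEND seq=0 -> fresh
Step 2: DROP seq=100 -> fresh
Step 3: SEND seq=131 -> fresh
Step 4: SEND seq=100 -> retransmit
Step 5: SEND seq=2000 -> fresh

Answer: 4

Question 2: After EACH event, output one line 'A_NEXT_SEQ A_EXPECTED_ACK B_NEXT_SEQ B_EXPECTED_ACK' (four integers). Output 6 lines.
100 2000 2000 100
100 2000 2000 100
131 2000 2000 100
152 2000 2000 100
152 2000 2000 152
152 2136 2136 152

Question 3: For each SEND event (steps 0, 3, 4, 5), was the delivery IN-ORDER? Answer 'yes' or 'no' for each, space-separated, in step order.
Step 0: SEND seq=0 -> in-order
Step 3: SEND seq=131 -> out-of-order
Step 4: SEND seq=100 -> in-order
Step 5: SEND seq=2000 -> in-order

Answer: yes no yes yes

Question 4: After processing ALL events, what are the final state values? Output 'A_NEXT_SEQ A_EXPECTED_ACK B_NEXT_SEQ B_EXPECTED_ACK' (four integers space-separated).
Answer: 152 2136 2136 152

Derivation:
After event 0: A_seq=100 A_ack=2000 B_seq=2000 B_ack=100
After event 1: A_seq=100 A_ack=2000 B_seq=2000 B_ack=100
After event 2: A_seq=131 A_ack=2000 B_seq=2000 B_ack=100
After event 3: A_seq=152 A_ack=2000 B_seq=2000 B_ack=100
After event 4: A_seq=152 A_ack=2000 B_seq=2000 B_ack=152
After event 5: A_seq=152 A_ack=2136 B_seq=2136 B_ack=152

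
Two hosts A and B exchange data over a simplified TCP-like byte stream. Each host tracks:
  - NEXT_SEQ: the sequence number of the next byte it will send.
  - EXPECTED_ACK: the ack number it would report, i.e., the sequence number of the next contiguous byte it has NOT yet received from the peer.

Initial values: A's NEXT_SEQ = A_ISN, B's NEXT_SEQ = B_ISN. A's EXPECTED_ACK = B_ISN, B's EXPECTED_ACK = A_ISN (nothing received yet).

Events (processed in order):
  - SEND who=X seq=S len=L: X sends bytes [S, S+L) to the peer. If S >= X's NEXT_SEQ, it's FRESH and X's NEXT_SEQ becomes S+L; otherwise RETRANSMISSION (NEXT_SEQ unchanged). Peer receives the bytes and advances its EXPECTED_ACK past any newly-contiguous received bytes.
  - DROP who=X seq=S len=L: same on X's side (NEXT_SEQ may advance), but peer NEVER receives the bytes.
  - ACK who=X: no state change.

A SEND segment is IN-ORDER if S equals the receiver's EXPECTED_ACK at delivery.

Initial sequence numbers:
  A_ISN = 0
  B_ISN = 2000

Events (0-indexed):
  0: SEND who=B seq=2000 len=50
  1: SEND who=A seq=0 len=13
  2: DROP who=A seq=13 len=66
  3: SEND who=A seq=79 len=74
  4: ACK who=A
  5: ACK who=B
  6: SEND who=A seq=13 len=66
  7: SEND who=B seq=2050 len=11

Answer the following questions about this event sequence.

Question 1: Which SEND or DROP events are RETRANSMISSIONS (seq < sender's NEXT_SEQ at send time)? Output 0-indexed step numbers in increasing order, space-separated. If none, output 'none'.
Step 0: SEND seq=2000 -> fresh
Step 1: SEND seq=0 -> fresh
Step 2: DROP seq=13 -> fresh
Step 3: SEND seq=79 -> fresh
Step 6: SEND seq=13 -> retransmit
Step 7: SEND seq=2050 -> fresh

Answer: 6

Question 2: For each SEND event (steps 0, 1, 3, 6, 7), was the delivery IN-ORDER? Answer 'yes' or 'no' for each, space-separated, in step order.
Step 0: SEND seq=2000 -> in-order
Step 1: SEND seq=0 -> in-order
Step 3: SEND seq=79 -> out-of-order
Step 6: SEND seq=13 -> in-order
Step 7: SEND seq=2050 -> in-order

Answer: yes yes no yes yes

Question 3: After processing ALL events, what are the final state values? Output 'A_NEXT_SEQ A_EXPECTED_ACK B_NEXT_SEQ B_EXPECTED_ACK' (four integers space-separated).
After event 0: A_seq=0 A_ack=2050 B_seq=2050 B_ack=0
After event 1: A_seq=13 A_ack=2050 B_seq=2050 B_ack=13
After event 2: A_seq=79 A_ack=2050 B_seq=2050 B_ack=13
After event 3: A_seq=153 A_ack=2050 B_seq=2050 B_ack=13
After event 4: A_seq=153 A_ack=2050 B_seq=2050 B_ack=13
After event 5: A_seq=153 A_ack=2050 B_seq=2050 B_ack=13
After event 6: A_seq=153 A_ack=2050 B_seq=2050 B_ack=153
After event 7: A_seq=153 A_ack=2061 B_seq=2061 B_ack=153

Answer: 153 2061 2061 153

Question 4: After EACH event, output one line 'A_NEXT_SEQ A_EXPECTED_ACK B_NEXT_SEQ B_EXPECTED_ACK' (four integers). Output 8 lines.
0 2050 2050 0
13 2050 2050 13
79 2050 2050 13
153 2050 2050 13
153 2050 2050 13
153 2050 2050 13
153 2050 2050 153
153 2061 2061 153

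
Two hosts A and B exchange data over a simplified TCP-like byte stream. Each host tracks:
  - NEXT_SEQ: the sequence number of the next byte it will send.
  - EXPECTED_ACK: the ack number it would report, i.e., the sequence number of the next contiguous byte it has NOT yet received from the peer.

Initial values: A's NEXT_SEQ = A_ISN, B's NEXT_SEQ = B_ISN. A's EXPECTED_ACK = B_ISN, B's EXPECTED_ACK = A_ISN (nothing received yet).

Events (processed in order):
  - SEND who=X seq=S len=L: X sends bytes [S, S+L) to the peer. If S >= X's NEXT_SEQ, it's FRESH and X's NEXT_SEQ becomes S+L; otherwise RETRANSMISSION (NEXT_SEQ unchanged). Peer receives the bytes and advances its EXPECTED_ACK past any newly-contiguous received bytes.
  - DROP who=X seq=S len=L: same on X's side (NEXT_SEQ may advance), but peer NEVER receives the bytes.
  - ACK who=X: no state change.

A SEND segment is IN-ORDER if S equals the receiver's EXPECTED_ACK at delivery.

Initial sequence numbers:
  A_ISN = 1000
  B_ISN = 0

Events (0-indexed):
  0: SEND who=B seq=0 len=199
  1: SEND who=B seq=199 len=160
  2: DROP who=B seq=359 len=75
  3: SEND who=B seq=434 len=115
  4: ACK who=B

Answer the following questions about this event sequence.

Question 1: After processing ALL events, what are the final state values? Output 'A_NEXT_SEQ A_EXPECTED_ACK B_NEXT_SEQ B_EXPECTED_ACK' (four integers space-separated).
Answer: 1000 359 549 1000

Derivation:
After event 0: A_seq=1000 A_ack=199 B_seq=199 B_ack=1000
After event 1: A_seq=1000 A_ack=359 B_seq=359 B_ack=1000
After event 2: A_seq=1000 A_ack=359 B_seq=434 B_ack=1000
After event 3: A_seq=1000 A_ack=359 B_seq=549 B_ack=1000
After event 4: A_seq=1000 A_ack=359 B_seq=549 B_ack=1000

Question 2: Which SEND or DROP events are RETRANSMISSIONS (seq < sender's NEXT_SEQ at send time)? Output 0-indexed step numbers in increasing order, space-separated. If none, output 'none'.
Answer: none

Derivation:
Step 0: SEND seq=0 -> fresh
Step 1: SEND seq=199 -> fresh
Step 2: DROP seq=359 -> fresh
Step 3: SEND seq=434 -> fresh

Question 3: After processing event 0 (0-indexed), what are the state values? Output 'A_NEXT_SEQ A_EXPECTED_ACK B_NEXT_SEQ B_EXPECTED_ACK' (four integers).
After event 0: A_seq=1000 A_ack=199 B_seq=199 B_ack=1000

1000 199 199 1000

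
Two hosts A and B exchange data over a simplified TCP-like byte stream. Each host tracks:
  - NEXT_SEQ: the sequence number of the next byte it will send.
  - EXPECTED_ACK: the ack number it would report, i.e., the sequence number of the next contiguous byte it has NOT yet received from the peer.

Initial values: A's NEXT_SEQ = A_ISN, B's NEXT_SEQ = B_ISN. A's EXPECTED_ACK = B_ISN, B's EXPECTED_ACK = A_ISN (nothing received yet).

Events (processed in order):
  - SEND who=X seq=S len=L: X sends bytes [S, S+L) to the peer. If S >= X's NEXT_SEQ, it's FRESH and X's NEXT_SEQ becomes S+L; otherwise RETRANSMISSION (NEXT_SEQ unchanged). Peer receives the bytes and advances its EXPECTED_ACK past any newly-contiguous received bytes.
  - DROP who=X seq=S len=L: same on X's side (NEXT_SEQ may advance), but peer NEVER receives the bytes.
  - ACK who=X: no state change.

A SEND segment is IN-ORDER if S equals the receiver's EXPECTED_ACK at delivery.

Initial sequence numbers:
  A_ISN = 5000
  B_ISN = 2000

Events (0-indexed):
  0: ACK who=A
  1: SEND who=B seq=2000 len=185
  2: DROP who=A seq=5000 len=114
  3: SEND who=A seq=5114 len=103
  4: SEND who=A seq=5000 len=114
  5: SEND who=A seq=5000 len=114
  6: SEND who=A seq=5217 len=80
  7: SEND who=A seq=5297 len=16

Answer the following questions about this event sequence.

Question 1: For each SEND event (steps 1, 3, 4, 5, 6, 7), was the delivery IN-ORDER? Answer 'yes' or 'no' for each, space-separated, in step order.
Answer: yes no yes no yes yes

Derivation:
Step 1: SEND seq=2000 -> in-order
Step 3: SEND seq=5114 -> out-of-order
Step 4: SEND seq=5000 -> in-order
Step 5: SEND seq=5000 -> out-of-order
Step 6: SEND seq=5217 -> in-order
Step 7: SEND seq=5297 -> in-order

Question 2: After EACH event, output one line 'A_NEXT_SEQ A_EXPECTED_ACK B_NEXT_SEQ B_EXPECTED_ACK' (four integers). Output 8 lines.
5000 2000 2000 5000
5000 2185 2185 5000
5114 2185 2185 5000
5217 2185 2185 5000
5217 2185 2185 5217
5217 2185 2185 5217
5297 2185 2185 5297
5313 2185 2185 5313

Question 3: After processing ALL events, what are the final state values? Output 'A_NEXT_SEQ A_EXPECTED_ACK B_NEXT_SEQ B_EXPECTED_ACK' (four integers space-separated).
After event 0: A_seq=5000 A_ack=2000 B_seq=2000 B_ack=5000
After event 1: A_seq=5000 A_ack=2185 B_seq=2185 B_ack=5000
After event 2: A_seq=5114 A_ack=2185 B_seq=2185 B_ack=5000
After event 3: A_seq=5217 A_ack=2185 B_seq=2185 B_ack=5000
After event 4: A_seq=5217 A_ack=2185 B_seq=2185 B_ack=5217
After event 5: A_seq=5217 A_ack=2185 B_seq=2185 B_ack=5217
After event 6: A_seq=5297 A_ack=2185 B_seq=2185 B_ack=5297
After event 7: A_seq=5313 A_ack=2185 B_seq=2185 B_ack=5313

Answer: 5313 2185 2185 5313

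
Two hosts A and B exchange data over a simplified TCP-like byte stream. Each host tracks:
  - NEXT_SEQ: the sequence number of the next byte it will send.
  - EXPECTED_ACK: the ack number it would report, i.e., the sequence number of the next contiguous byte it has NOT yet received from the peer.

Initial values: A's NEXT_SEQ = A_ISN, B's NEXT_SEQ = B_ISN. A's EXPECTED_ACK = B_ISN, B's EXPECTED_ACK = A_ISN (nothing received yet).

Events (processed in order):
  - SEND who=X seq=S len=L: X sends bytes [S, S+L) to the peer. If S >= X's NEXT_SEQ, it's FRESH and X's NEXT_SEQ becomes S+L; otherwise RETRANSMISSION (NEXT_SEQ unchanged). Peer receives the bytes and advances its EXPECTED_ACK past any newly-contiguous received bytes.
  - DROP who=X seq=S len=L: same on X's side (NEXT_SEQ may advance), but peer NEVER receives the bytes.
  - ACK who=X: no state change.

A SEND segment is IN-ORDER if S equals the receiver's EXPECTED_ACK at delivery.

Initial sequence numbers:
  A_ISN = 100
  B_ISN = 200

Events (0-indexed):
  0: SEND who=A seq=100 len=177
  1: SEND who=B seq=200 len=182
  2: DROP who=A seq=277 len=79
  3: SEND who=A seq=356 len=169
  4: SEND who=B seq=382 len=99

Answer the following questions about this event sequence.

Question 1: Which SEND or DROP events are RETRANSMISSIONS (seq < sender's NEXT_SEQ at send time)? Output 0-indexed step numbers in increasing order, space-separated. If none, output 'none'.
Step 0: SEND seq=100 -> fresh
Step 1: SEND seq=200 -> fresh
Step 2: DROP seq=277 -> fresh
Step 3: SEND seq=356 -> fresh
Step 4: SEND seq=382 -> fresh

Answer: none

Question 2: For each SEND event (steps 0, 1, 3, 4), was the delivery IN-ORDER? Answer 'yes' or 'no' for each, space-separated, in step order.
Answer: yes yes no yes

Derivation:
Step 0: SEND seq=100 -> in-order
Step 1: SEND seq=200 -> in-order
Step 3: SEND seq=356 -> out-of-order
Step 4: SEND seq=382 -> in-order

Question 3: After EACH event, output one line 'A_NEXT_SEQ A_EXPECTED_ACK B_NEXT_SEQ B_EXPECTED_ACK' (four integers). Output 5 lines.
277 200 200 277
277 382 382 277
356 382 382 277
525 382 382 277
525 481 481 277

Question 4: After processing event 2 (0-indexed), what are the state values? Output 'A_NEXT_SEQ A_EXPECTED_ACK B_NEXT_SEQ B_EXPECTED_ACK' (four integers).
After event 0: A_seq=277 A_ack=200 B_seq=200 B_ack=277
After event 1: A_seq=277 A_ack=382 B_seq=382 B_ack=277
After event 2: A_seq=356 A_ack=382 B_seq=382 B_ack=277

356 382 382 277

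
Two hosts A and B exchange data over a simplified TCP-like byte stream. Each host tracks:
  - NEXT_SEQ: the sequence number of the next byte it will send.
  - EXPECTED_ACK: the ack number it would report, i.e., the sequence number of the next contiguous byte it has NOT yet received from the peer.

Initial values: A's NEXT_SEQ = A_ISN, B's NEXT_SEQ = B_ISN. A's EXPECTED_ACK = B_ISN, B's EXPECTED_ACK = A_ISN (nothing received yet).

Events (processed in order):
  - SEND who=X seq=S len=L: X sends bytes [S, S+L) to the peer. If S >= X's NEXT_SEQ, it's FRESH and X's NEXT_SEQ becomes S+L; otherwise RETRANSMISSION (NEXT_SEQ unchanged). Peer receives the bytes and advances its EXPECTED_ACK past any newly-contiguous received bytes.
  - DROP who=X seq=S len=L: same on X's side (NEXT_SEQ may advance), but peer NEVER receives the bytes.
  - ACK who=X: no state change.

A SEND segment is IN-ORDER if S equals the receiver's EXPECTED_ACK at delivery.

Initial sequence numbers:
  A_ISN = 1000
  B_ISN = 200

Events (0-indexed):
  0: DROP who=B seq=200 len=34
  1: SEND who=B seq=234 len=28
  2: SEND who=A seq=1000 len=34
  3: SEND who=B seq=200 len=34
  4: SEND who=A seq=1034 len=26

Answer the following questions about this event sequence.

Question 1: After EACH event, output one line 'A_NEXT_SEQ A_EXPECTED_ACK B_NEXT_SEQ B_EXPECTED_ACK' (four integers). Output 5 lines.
1000 200 234 1000
1000 200 262 1000
1034 200 262 1034
1034 262 262 1034
1060 262 262 1060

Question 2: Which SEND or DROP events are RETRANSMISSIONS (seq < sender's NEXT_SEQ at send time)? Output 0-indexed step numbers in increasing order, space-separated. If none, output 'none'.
Step 0: DROP seq=200 -> fresh
Step 1: SEND seq=234 -> fresh
Step 2: SEND seq=1000 -> fresh
Step 3: SEND seq=200 -> retransmit
Step 4: SEND seq=1034 -> fresh

Answer: 3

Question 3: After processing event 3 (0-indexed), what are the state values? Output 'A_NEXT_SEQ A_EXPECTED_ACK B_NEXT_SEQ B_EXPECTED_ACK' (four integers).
After event 0: A_seq=1000 A_ack=200 B_seq=234 B_ack=1000
After event 1: A_seq=1000 A_ack=200 B_seq=262 B_ack=1000
After event 2: A_seq=1034 A_ack=200 B_seq=262 B_ack=1034
After event 3: A_seq=1034 A_ack=262 B_seq=262 B_ack=1034

1034 262 262 1034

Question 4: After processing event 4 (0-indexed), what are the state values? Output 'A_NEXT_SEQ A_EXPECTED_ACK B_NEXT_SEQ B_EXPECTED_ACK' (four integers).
After event 0: A_seq=1000 A_ack=200 B_seq=234 B_ack=1000
After event 1: A_seq=1000 A_ack=200 B_seq=262 B_ack=1000
After event 2: A_seq=1034 A_ack=200 B_seq=262 B_ack=1034
After event 3: A_seq=1034 A_ack=262 B_seq=262 B_ack=1034
After event 4: A_seq=1060 A_ack=262 B_seq=262 B_ack=1060

1060 262 262 1060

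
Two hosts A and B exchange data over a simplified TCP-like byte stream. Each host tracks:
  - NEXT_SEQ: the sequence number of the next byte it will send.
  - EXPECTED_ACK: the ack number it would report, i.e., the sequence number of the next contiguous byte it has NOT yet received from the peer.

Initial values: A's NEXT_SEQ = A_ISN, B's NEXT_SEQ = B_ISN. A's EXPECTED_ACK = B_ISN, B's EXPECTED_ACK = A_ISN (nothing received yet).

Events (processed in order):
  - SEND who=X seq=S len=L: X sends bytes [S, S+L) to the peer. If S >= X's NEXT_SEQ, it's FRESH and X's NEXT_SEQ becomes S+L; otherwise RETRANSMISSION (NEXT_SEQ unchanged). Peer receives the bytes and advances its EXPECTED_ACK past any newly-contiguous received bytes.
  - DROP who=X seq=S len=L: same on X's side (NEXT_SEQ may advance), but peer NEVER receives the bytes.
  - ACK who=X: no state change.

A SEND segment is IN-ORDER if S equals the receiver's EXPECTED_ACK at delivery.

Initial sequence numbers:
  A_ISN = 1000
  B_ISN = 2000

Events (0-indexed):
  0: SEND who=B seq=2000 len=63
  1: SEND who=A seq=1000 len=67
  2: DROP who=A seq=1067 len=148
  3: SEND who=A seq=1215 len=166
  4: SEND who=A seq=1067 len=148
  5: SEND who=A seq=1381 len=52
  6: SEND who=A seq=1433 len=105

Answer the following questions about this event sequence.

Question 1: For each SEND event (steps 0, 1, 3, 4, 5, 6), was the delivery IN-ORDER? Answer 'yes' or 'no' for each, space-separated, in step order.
Step 0: SEND seq=2000 -> in-order
Step 1: SEND seq=1000 -> in-order
Step 3: SEND seq=1215 -> out-of-order
Step 4: SEND seq=1067 -> in-order
Step 5: SEND seq=1381 -> in-order
Step 6: SEND seq=1433 -> in-order

Answer: yes yes no yes yes yes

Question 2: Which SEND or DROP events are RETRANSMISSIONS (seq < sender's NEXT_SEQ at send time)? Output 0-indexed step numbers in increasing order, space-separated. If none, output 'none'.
Step 0: SEND seq=2000 -> fresh
Step 1: SEND seq=1000 -> fresh
Step 2: DROP seq=1067 -> fresh
Step 3: SEND seq=1215 -> fresh
Step 4: SEND seq=1067 -> retransmit
Step 5: SEND seq=1381 -> fresh
Step 6: SEND seq=1433 -> fresh

Answer: 4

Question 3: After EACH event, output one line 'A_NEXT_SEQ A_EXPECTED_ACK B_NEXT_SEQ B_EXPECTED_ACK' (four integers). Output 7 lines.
1000 2063 2063 1000
1067 2063 2063 1067
1215 2063 2063 1067
1381 2063 2063 1067
1381 2063 2063 1381
1433 2063 2063 1433
1538 2063 2063 1538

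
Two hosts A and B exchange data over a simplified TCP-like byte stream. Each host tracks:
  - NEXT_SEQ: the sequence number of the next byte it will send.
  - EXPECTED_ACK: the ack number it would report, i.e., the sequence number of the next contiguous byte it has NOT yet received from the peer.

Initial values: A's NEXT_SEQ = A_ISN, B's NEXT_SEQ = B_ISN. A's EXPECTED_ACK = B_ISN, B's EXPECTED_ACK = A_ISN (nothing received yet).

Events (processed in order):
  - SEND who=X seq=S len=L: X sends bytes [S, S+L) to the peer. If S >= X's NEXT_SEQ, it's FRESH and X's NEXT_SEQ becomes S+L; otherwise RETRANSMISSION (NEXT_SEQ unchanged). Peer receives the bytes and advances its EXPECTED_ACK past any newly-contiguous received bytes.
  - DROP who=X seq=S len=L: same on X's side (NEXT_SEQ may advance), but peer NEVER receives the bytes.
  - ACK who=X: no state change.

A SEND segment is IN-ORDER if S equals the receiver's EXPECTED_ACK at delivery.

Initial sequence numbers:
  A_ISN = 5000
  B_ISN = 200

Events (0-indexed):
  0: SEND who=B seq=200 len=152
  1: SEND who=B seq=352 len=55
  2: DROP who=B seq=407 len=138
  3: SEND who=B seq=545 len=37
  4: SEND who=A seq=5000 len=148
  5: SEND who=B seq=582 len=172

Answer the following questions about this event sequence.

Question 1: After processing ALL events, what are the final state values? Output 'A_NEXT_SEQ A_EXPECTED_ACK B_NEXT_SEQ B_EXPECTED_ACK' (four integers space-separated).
Answer: 5148 407 754 5148

Derivation:
After event 0: A_seq=5000 A_ack=352 B_seq=352 B_ack=5000
After event 1: A_seq=5000 A_ack=407 B_seq=407 B_ack=5000
After event 2: A_seq=5000 A_ack=407 B_seq=545 B_ack=5000
After event 3: A_seq=5000 A_ack=407 B_seq=582 B_ack=5000
After event 4: A_seq=5148 A_ack=407 B_seq=582 B_ack=5148
After event 5: A_seq=5148 A_ack=407 B_seq=754 B_ack=5148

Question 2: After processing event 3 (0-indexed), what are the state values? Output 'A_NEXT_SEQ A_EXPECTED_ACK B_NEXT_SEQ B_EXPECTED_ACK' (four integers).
After event 0: A_seq=5000 A_ack=352 B_seq=352 B_ack=5000
After event 1: A_seq=5000 A_ack=407 B_seq=407 B_ack=5000
After event 2: A_seq=5000 A_ack=407 B_seq=545 B_ack=5000
After event 3: A_seq=5000 A_ack=407 B_seq=582 B_ack=5000

5000 407 582 5000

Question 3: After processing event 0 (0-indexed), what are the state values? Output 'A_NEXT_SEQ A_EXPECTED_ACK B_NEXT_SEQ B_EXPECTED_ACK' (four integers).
After event 0: A_seq=5000 A_ack=352 B_seq=352 B_ack=5000

5000 352 352 5000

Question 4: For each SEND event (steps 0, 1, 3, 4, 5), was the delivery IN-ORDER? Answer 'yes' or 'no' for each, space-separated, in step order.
Answer: yes yes no yes no

Derivation:
Step 0: SEND seq=200 -> in-order
Step 1: SEND seq=352 -> in-order
Step 3: SEND seq=545 -> out-of-order
Step 4: SEND seq=5000 -> in-order
Step 5: SEND seq=582 -> out-of-order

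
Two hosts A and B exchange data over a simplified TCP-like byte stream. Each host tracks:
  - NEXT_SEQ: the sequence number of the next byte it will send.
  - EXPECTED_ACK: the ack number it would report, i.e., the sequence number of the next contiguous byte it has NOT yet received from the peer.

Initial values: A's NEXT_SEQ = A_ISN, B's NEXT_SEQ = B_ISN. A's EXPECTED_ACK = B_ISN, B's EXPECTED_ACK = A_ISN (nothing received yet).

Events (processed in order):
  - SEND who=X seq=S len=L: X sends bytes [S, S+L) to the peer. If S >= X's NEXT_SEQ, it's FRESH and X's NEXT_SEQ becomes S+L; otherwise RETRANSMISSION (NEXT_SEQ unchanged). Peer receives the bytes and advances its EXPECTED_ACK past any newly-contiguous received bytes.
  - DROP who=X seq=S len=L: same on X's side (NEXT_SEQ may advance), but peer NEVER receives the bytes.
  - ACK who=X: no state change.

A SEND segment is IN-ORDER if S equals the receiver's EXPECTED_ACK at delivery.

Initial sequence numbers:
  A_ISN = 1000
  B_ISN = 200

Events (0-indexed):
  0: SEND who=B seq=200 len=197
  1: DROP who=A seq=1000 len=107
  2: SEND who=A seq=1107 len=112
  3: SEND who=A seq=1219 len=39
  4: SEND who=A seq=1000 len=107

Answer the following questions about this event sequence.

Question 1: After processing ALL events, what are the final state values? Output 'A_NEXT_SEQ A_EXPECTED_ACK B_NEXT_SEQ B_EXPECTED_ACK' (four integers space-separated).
Answer: 1258 397 397 1258

Derivation:
After event 0: A_seq=1000 A_ack=397 B_seq=397 B_ack=1000
After event 1: A_seq=1107 A_ack=397 B_seq=397 B_ack=1000
After event 2: A_seq=1219 A_ack=397 B_seq=397 B_ack=1000
After event 3: A_seq=1258 A_ack=397 B_seq=397 B_ack=1000
After event 4: A_seq=1258 A_ack=397 B_seq=397 B_ack=1258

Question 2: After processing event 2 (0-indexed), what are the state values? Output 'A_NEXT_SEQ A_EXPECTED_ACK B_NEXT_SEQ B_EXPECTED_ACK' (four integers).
After event 0: A_seq=1000 A_ack=397 B_seq=397 B_ack=1000
After event 1: A_seq=1107 A_ack=397 B_seq=397 B_ack=1000
After event 2: A_seq=1219 A_ack=397 B_seq=397 B_ack=1000

1219 397 397 1000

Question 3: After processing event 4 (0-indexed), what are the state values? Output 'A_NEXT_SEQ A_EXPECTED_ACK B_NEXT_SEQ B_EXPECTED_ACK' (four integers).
After event 0: A_seq=1000 A_ack=397 B_seq=397 B_ack=1000
After event 1: A_seq=1107 A_ack=397 B_seq=397 B_ack=1000
After event 2: A_seq=1219 A_ack=397 B_seq=397 B_ack=1000
After event 3: A_seq=1258 A_ack=397 B_seq=397 B_ack=1000
After event 4: A_seq=1258 A_ack=397 B_seq=397 B_ack=1258

1258 397 397 1258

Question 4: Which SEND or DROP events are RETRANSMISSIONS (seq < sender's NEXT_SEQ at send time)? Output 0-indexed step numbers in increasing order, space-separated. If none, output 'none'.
Step 0: SEND seq=200 -> fresh
Step 1: DROP seq=1000 -> fresh
Step 2: SEND seq=1107 -> fresh
Step 3: SEND seq=1219 -> fresh
Step 4: SEND seq=1000 -> retransmit

Answer: 4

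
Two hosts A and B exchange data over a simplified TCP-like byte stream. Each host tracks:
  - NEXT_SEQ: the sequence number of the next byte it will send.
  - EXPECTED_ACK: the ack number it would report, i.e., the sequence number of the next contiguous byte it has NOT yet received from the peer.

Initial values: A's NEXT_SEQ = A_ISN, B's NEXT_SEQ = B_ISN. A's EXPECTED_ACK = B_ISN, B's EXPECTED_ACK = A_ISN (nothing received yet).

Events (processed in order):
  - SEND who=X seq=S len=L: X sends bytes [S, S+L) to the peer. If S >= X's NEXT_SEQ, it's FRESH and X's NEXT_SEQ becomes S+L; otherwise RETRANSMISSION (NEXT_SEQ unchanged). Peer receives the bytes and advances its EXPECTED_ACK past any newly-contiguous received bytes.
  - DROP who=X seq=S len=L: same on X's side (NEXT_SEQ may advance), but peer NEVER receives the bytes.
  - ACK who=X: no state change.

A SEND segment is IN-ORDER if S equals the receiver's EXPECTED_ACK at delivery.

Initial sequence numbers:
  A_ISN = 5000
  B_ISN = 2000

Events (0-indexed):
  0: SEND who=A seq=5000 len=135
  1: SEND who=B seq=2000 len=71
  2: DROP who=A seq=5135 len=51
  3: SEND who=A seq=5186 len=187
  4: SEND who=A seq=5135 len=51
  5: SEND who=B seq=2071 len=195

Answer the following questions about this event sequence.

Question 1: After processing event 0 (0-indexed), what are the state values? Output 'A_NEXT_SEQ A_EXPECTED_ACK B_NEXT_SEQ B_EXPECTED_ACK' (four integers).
After event 0: A_seq=5135 A_ack=2000 B_seq=2000 B_ack=5135

5135 2000 2000 5135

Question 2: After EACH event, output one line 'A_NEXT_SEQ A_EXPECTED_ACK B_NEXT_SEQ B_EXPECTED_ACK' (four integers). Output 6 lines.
5135 2000 2000 5135
5135 2071 2071 5135
5186 2071 2071 5135
5373 2071 2071 5135
5373 2071 2071 5373
5373 2266 2266 5373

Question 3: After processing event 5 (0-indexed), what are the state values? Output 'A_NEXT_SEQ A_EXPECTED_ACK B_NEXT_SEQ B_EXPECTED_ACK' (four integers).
After event 0: A_seq=5135 A_ack=2000 B_seq=2000 B_ack=5135
After event 1: A_seq=5135 A_ack=2071 B_seq=2071 B_ack=5135
After event 2: A_seq=5186 A_ack=2071 B_seq=2071 B_ack=5135
After event 3: A_seq=5373 A_ack=2071 B_seq=2071 B_ack=5135
After event 4: A_seq=5373 A_ack=2071 B_seq=2071 B_ack=5373
After event 5: A_seq=5373 A_ack=2266 B_seq=2266 B_ack=5373

5373 2266 2266 5373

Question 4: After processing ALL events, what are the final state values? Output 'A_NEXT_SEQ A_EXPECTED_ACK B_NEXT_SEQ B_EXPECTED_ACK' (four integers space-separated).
After event 0: A_seq=5135 A_ack=2000 B_seq=2000 B_ack=5135
After event 1: A_seq=5135 A_ack=2071 B_seq=2071 B_ack=5135
After event 2: A_seq=5186 A_ack=2071 B_seq=2071 B_ack=5135
After event 3: A_seq=5373 A_ack=2071 B_seq=2071 B_ack=5135
After event 4: A_seq=5373 A_ack=2071 B_seq=2071 B_ack=5373
After event 5: A_seq=5373 A_ack=2266 B_seq=2266 B_ack=5373

Answer: 5373 2266 2266 5373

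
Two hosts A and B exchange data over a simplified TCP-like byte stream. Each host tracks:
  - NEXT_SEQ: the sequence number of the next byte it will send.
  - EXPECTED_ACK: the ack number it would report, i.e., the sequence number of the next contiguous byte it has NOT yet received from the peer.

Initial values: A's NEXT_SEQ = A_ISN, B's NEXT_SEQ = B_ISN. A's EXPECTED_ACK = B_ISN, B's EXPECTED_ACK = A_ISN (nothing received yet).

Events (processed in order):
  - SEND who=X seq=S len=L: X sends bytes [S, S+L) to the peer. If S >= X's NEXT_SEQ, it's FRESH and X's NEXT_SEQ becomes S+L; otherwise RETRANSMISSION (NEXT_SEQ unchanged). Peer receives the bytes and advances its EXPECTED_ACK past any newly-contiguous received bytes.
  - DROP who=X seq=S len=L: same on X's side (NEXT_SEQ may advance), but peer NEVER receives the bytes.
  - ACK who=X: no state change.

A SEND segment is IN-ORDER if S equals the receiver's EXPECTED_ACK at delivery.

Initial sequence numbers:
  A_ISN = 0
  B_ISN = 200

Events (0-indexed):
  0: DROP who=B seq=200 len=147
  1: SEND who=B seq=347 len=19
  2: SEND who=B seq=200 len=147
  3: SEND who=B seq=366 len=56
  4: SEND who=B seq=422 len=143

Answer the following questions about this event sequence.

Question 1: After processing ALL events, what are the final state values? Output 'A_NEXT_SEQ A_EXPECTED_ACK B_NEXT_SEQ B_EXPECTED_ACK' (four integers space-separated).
Answer: 0 565 565 0

Derivation:
After event 0: A_seq=0 A_ack=200 B_seq=347 B_ack=0
After event 1: A_seq=0 A_ack=200 B_seq=366 B_ack=0
After event 2: A_seq=0 A_ack=366 B_seq=366 B_ack=0
After event 3: A_seq=0 A_ack=422 B_seq=422 B_ack=0
After event 4: A_seq=0 A_ack=565 B_seq=565 B_ack=0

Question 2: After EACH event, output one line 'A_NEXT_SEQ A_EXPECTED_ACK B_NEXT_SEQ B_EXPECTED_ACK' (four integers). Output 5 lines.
0 200 347 0
0 200 366 0
0 366 366 0
0 422 422 0
0 565 565 0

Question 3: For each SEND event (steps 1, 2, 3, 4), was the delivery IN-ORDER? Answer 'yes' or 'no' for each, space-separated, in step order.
Answer: no yes yes yes

Derivation:
Step 1: SEND seq=347 -> out-of-order
Step 2: SEND seq=200 -> in-order
Step 3: SEND seq=366 -> in-order
Step 4: SEND seq=422 -> in-order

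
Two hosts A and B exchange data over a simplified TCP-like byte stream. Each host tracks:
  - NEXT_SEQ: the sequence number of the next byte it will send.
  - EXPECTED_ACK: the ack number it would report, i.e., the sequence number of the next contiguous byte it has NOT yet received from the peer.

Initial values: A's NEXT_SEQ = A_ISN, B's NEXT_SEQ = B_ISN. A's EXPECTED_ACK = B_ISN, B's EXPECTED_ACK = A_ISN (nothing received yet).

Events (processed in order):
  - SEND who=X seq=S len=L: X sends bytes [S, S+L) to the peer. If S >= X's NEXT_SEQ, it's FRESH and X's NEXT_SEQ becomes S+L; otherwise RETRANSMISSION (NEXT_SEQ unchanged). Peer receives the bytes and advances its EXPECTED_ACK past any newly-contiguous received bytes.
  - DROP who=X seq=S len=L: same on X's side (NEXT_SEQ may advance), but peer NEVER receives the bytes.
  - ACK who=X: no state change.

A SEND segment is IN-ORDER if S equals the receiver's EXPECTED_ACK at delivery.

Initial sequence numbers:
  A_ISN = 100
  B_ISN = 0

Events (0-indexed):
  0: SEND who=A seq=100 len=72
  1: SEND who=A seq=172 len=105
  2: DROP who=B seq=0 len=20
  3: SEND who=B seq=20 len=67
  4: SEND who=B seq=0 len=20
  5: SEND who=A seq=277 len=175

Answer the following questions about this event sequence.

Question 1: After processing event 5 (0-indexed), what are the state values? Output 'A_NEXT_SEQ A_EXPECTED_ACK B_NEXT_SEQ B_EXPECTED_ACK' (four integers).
After event 0: A_seq=172 A_ack=0 B_seq=0 B_ack=172
After event 1: A_seq=277 A_ack=0 B_seq=0 B_ack=277
After event 2: A_seq=277 A_ack=0 B_seq=20 B_ack=277
After event 3: A_seq=277 A_ack=0 B_seq=87 B_ack=277
After event 4: A_seq=277 A_ack=87 B_seq=87 B_ack=277
After event 5: A_seq=452 A_ack=87 B_seq=87 B_ack=452

452 87 87 452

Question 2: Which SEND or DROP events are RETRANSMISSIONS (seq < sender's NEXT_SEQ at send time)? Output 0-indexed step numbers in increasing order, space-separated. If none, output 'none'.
Answer: 4

Derivation:
Step 0: SEND seq=100 -> fresh
Step 1: SEND seq=172 -> fresh
Step 2: DROP seq=0 -> fresh
Step 3: SEND seq=20 -> fresh
Step 4: SEND seq=0 -> retransmit
Step 5: SEND seq=277 -> fresh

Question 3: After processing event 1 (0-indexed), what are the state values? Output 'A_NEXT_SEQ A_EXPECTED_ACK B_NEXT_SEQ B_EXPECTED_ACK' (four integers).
After event 0: A_seq=172 A_ack=0 B_seq=0 B_ack=172
After event 1: A_seq=277 A_ack=0 B_seq=0 B_ack=277

277 0 0 277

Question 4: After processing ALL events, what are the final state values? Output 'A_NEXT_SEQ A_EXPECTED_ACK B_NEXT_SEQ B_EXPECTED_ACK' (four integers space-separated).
Answer: 452 87 87 452

Derivation:
After event 0: A_seq=172 A_ack=0 B_seq=0 B_ack=172
After event 1: A_seq=277 A_ack=0 B_seq=0 B_ack=277
After event 2: A_seq=277 A_ack=0 B_seq=20 B_ack=277
After event 3: A_seq=277 A_ack=0 B_seq=87 B_ack=277
After event 4: A_seq=277 A_ack=87 B_seq=87 B_ack=277
After event 5: A_seq=452 A_ack=87 B_seq=87 B_ack=452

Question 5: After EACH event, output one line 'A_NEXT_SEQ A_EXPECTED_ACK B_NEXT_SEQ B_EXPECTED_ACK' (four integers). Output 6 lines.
172 0 0 172
277 0 0 277
277 0 20 277
277 0 87 277
277 87 87 277
452 87 87 452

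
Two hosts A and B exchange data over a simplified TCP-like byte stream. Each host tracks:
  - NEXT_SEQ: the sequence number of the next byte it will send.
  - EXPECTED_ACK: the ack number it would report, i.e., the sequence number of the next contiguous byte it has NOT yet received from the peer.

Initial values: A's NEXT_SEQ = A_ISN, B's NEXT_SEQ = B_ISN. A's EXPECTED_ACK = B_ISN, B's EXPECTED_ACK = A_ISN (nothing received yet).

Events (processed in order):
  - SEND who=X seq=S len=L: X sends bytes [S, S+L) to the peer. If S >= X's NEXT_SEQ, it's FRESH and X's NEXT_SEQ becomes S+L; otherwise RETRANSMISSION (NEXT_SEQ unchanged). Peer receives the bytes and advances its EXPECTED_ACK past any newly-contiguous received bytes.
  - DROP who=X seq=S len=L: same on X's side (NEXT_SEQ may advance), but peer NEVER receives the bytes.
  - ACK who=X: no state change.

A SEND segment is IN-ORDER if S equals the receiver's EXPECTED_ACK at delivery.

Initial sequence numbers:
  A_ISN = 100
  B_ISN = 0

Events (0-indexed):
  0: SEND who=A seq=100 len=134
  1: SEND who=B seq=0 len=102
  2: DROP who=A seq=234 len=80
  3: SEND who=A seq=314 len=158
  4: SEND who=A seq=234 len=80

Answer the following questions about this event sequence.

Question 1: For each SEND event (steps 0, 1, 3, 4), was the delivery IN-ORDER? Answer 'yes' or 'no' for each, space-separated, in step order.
Answer: yes yes no yes

Derivation:
Step 0: SEND seq=100 -> in-order
Step 1: SEND seq=0 -> in-order
Step 3: SEND seq=314 -> out-of-order
Step 4: SEND seq=234 -> in-order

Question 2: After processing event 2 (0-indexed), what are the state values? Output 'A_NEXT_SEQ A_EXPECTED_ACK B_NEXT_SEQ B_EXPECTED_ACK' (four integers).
After event 0: A_seq=234 A_ack=0 B_seq=0 B_ack=234
After event 1: A_seq=234 A_ack=102 B_seq=102 B_ack=234
After event 2: A_seq=314 A_ack=102 B_seq=102 B_ack=234

314 102 102 234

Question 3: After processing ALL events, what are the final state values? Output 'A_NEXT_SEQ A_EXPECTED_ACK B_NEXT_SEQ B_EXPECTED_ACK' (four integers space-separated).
Answer: 472 102 102 472

Derivation:
After event 0: A_seq=234 A_ack=0 B_seq=0 B_ack=234
After event 1: A_seq=234 A_ack=102 B_seq=102 B_ack=234
After event 2: A_seq=314 A_ack=102 B_seq=102 B_ack=234
After event 3: A_seq=472 A_ack=102 B_seq=102 B_ack=234
After event 4: A_seq=472 A_ack=102 B_seq=102 B_ack=472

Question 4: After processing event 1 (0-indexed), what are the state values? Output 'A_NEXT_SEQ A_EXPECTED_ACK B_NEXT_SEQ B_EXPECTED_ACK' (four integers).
After event 0: A_seq=234 A_ack=0 B_seq=0 B_ack=234
After event 1: A_seq=234 A_ack=102 B_seq=102 B_ack=234

234 102 102 234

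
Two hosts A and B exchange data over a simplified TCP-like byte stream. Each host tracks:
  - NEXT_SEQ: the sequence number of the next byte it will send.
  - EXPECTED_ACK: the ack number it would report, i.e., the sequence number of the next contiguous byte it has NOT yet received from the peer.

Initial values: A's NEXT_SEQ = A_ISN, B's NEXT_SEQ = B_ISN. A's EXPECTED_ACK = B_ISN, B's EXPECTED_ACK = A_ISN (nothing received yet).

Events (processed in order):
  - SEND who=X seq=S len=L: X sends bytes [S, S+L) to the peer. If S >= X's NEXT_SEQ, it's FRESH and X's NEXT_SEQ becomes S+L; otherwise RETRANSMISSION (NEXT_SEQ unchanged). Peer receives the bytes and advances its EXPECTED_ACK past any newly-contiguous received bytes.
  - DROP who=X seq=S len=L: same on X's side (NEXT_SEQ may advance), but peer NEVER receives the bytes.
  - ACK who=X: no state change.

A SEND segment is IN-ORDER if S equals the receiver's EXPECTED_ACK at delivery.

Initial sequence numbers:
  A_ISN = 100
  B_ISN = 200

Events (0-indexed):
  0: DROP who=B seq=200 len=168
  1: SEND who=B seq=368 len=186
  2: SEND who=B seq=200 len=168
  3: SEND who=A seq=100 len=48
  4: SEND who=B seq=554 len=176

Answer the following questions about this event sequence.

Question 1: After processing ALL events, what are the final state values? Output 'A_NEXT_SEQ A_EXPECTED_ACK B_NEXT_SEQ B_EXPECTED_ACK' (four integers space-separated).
After event 0: A_seq=100 A_ack=200 B_seq=368 B_ack=100
After event 1: A_seq=100 A_ack=200 B_seq=554 B_ack=100
After event 2: A_seq=100 A_ack=554 B_seq=554 B_ack=100
After event 3: A_seq=148 A_ack=554 B_seq=554 B_ack=148
After event 4: A_seq=148 A_ack=730 B_seq=730 B_ack=148

Answer: 148 730 730 148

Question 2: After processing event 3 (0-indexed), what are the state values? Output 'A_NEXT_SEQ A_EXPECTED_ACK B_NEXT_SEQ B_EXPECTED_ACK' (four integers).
After event 0: A_seq=100 A_ack=200 B_seq=368 B_ack=100
After event 1: A_seq=100 A_ack=200 B_seq=554 B_ack=100
After event 2: A_seq=100 A_ack=554 B_seq=554 B_ack=100
After event 3: A_seq=148 A_ack=554 B_seq=554 B_ack=148

148 554 554 148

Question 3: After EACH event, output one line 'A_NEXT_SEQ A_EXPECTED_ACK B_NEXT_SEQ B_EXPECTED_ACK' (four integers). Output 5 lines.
100 200 368 100
100 200 554 100
100 554 554 100
148 554 554 148
148 730 730 148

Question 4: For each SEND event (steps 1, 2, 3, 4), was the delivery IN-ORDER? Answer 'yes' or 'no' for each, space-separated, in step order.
Step 1: SEND seq=368 -> out-of-order
Step 2: SEND seq=200 -> in-order
Step 3: SEND seq=100 -> in-order
Step 4: SEND seq=554 -> in-order

Answer: no yes yes yes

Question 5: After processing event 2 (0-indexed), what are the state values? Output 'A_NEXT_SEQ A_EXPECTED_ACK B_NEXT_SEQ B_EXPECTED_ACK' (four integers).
After event 0: A_seq=100 A_ack=200 B_seq=368 B_ack=100
After event 1: A_seq=100 A_ack=200 B_seq=554 B_ack=100
After event 2: A_seq=100 A_ack=554 B_seq=554 B_ack=100

100 554 554 100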